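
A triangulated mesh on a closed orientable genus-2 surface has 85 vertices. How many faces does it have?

χ = 2 − 2·2 = -2, and every face is a triangle so 3F = 2E.
V − E + F = -2 with E = 3F/2 gives 85 − (3/2 − 1)·F = -2, so F = 174 and E = 261.

174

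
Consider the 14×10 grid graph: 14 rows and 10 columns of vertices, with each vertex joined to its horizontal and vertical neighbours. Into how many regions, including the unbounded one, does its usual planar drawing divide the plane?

118

The grid has V = 14·10 = 140 vertices and E = 14·9 + 10·13 = 256 edges.
F = 2 − V + E = 2 − 140 + 256 = 118.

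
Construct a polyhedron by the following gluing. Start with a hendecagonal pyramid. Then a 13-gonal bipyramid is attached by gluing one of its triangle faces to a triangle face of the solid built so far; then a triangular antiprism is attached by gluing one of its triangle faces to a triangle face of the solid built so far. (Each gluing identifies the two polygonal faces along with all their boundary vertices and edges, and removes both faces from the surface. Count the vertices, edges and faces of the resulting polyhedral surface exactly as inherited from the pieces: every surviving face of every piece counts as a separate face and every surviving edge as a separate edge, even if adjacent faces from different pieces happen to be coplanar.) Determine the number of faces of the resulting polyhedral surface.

A hendecagonal pyramid: V=12, E=22, F=12.
Attach a 13-gonal bipyramid (V=15, E=39, F=26) along a 3-gon: merge 3 vertices and 3 edges, delete both glued faces → V=24, E=58, F=36.
Attach a triangular antiprism (V=6, E=12, F=8) along a 3-gon: merge 3 vertices and 3 edges, delete both glued faces → V=27, E=67, F=42.
Check: V − E + F = 27 − 67 + 42 = 2.

42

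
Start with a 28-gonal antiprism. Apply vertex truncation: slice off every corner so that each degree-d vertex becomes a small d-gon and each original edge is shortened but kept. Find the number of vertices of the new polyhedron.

224

The base solid has V = 56, E = 112, F = 58.
Truncation replaces each original edge-end by a new vertex, so V′ = 2E = 224.
Each original edge survives, and each old vertex of degree d contributes d new edges; summing degrees gives Σd = 2E, so E′ = E + 2E = 3E = 336.
Each original face survives and each original vertex becomes one new face: F′ = F + V = 114.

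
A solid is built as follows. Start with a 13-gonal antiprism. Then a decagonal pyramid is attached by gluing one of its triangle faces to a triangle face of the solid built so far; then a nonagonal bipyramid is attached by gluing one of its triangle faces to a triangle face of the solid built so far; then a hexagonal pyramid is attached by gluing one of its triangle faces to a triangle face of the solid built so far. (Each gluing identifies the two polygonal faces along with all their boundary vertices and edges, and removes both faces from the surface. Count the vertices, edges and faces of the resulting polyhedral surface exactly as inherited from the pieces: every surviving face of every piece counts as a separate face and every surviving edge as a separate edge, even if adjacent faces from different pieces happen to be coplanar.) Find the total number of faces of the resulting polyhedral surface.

58

A 13-gonal antiprism: V=26, E=52, F=28.
Attach a decagonal pyramid (V=11, E=20, F=11) along a 3-gon: merge 3 vertices and 3 edges, delete both glued faces → V=34, E=69, F=37.
Attach a nonagonal bipyramid (V=11, E=27, F=18) along a 3-gon: merge 3 vertices and 3 edges, delete both glued faces → V=42, E=93, F=53.
Attach a hexagonal pyramid (V=7, E=12, F=7) along a 3-gon: merge 3 vertices and 3 edges, delete both glued faces → V=46, E=102, F=58.
Check: V − E + F = 46 − 102 + 58 = 2.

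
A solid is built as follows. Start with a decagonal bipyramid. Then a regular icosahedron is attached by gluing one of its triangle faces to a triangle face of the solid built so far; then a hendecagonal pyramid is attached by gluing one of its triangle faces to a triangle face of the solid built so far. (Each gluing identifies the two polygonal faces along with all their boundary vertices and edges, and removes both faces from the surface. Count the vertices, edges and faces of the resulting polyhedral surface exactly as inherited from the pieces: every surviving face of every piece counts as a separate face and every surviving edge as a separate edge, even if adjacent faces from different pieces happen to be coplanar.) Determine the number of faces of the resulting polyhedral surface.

48

A decagonal bipyramid: V=12, E=30, F=20.
Attach a regular icosahedron (V=12, E=30, F=20) along a 3-gon: merge 3 vertices and 3 edges, delete both glued faces → V=21, E=57, F=38.
Attach a hendecagonal pyramid (V=12, E=22, F=12) along a 3-gon: merge 3 vertices and 3 edges, delete both glued faces → V=30, E=76, F=48.
Check: V − E + F = 30 − 76 + 48 = 2.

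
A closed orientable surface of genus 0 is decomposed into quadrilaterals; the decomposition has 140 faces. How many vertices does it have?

142

χ = 2 − 2·0 = 2, and every face is a square so 4F = 2E.
E = 4·140/2 = 280. Then V = 2 + E − F = 2 + 280 − 140 = 142.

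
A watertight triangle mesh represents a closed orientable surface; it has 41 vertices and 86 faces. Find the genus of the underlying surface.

2

Every face is a triangle, so 2E = 3·86 = 258, giving E = 129.
χ = V − E + F = 41 − 129 + 86 = -2.
For a closed orientable surface χ = 2 − 2g, so g = (2 − (-2))/2 = 2.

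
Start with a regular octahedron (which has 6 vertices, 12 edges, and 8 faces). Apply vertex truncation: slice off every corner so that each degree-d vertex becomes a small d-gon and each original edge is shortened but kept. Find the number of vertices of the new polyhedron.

Truncation replaces each original edge-end by a new vertex, so V′ = 2E = 24.
Each original edge survives, and each old vertex of degree d contributes d new edges; summing degrees gives Σd = 2E, so E′ = E + 2E = 3E = 36.
Each original face survives and each original vertex becomes one new face: F′ = F + V = 14.

24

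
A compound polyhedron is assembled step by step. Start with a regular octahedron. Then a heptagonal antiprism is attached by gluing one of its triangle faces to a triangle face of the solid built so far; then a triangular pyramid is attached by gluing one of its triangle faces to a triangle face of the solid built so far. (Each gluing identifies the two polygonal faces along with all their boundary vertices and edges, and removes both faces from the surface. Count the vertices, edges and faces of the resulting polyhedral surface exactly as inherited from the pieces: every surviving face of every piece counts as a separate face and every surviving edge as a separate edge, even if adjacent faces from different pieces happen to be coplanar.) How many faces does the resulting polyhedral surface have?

A regular octahedron: V=6, E=12, F=8.
Attach a heptagonal antiprism (V=14, E=28, F=16) along a 3-gon: merge 3 vertices and 3 edges, delete both glued faces → V=17, E=37, F=22.
Attach a triangular pyramid (V=4, E=6, F=4) along a 3-gon: merge 3 vertices and 3 edges, delete both glued faces → V=18, E=40, F=24.
Check: V − E + F = 18 − 40 + 24 = 2.

24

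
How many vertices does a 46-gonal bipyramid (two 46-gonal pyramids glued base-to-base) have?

A bipyramid over an n-gon has 2n triangular faces and n + 2 vertices: V = 46 + 2 = 48, E = 3·46 = 138, F = 2·46 = 92.

48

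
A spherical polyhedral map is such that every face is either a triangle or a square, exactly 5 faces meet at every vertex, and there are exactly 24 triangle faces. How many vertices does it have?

Let x be the number of squares; then F = 24 + x.
Edge–face incidences: 2E = 3·24 + 4·x = 72 + 4x.
Every vertex has degree 5, so 5V = 2E.
Euler: V − E + F = 2 ⇒ (2E)/5 − E + (24 + x) = 2.
Multiply by 10: 2·(2E) − 5·(2E) + 10·(24 + x) = 20, i.e. 240 + 10x − 3·(72 + 4x) = 20.
Collecting terms: −2x + 24 = 20, so −2x = −4, so x = 2.
Then 2E = 72 + 4·2 = 80, so E = 40, V = 2E/5 = 16, F = 24 + 2 = 26.

16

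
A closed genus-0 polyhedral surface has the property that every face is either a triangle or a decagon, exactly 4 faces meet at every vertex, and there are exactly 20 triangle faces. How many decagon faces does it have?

Let x be the number of decagons; then F = 20 + x.
Edge–face incidences: 2E = 3·20 + 10·x = 60 + 10x.
Every vertex has degree 4, so 4V = 2E.
Euler: V − E + F = 2 ⇒ (2E)/4 − E + (20 + x) = 2.
Multiply by 8: 2·(2E) − 4·(2E) + 8·(20 + x) = 16, i.e. 160 + 8x − 2·(60 + 10x) = 16.
Collecting terms: −12x + 40 = 16, so −12x = −24, so x = 2.
Then 2E = 60 + 10·2 = 80, so E = 40, V = 2E/4 = 20, F = 20 + 2 = 22.

2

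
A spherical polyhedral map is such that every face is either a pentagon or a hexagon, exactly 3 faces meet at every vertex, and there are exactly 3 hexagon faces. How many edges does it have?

39

Let x be the number of pentagons; then F = 3 + x.
Edge–face incidences: 2E = 6·3 + 5·x = 18 + 5x.
Every vertex has degree 3, so 3V = 2E.
Euler: V − E + F = 2 ⇒ (2E)/3 − E + (3 + x) = 2.
Multiply by 6: 2·(2E) − 3·(2E) + 6·(3 + x) = 12, i.e. 18 + 6x − (18 + 5x) = 12.
Collecting terms: x = 12.
Then 2E = 18 + 5·12 = 78, so E = 39, V = 2E/3 = 26, F = 3 + 12 = 15.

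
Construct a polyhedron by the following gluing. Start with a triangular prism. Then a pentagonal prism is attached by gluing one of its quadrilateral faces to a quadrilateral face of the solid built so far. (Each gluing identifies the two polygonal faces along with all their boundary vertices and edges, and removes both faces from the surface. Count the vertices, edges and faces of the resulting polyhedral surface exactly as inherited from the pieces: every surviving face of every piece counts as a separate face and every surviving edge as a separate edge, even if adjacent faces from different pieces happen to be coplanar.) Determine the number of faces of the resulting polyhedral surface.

A triangular prism: V=6, E=9, F=5.
Attach a pentagonal prism (V=10, E=15, F=7) along a 4-gon: merge 4 vertices and 4 edges, delete both glued faces → V=12, E=20, F=10.
Check: V − E + F = 12 − 20 + 10 = 2.

10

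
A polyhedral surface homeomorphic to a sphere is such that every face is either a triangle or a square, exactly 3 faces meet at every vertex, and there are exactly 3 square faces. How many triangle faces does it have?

2

Let x be the number of triangles; then F = 3 + x.
Edge–face incidences: 2E = 4·3 + 3·x = 12 + 3x.
Every vertex has degree 3, so 3V = 2E.
Euler: V − E + F = 2 ⇒ (2E)/3 − E + (3 + x) = 2.
Multiply by 6: 2·(2E) − 3·(2E) + 6·(3 + x) = 12, i.e. 18 + 6x − (12 + 3x) = 12.
Collecting terms: 3x + 6 = 12, so 3x = 6, so x = 2.
Then 2E = 12 + 3·2 = 18, so E = 9, V = 2E/3 = 6, F = 3 + 2 = 5.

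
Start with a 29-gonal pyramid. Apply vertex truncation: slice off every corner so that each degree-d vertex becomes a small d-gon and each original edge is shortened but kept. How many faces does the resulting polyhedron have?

The base solid has V = 30, E = 58, F = 30.
Truncation replaces each original edge-end by a new vertex, so V′ = 2E = 116.
Each original edge survives, and each old vertex of degree d contributes d new edges; summing degrees gives Σd = 2E, so E′ = E + 2E = 3E = 174.
Each original face survives and each original vertex becomes one new face: F′ = F + V = 60.

60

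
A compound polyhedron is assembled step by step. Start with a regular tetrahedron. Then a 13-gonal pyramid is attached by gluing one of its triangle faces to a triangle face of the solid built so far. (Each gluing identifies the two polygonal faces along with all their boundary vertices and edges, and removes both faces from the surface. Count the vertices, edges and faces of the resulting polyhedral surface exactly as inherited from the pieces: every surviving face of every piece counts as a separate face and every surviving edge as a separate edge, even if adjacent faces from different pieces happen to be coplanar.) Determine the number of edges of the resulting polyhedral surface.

29

A regular tetrahedron: V=4, E=6, F=4.
Attach a 13-gonal pyramid (V=14, E=26, F=14) along a 3-gon: merge 3 vertices and 3 edges, delete both glued faces → V=15, E=29, F=16.
Check: V − E + F = 15 − 29 + 16 = 2.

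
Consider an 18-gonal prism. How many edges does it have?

54

A prism on an n-gon has two n-gon bases and n rectangular sides: V = 2·18 = 36, E = 3·18 = 54, F = 18 + 2 = 20.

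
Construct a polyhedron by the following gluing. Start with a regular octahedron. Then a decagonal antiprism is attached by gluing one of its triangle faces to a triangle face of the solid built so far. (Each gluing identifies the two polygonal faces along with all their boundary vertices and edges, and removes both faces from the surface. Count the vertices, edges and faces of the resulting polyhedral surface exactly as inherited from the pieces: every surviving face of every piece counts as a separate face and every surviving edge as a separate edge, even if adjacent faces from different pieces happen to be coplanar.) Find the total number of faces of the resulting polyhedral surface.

A regular octahedron: V=6, E=12, F=8.
Attach a decagonal antiprism (V=20, E=40, F=22) along a 3-gon: merge 3 vertices and 3 edges, delete both glued faces → V=23, E=49, F=28.
Check: V − E + F = 23 − 49 + 28 = 2.

28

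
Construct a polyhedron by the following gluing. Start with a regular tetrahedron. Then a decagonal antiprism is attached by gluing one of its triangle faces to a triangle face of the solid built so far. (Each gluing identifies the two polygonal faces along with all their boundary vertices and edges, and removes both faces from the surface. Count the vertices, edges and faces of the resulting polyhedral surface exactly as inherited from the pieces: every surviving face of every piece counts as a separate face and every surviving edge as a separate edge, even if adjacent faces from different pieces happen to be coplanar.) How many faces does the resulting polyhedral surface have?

24

A regular tetrahedron: V=4, E=6, F=4.
Attach a decagonal antiprism (V=20, E=40, F=22) along a 3-gon: merge 3 vertices and 3 edges, delete both glued faces → V=21, E=43, F=24.
Check: V − E + F = 21 − 43 + 24 = 2.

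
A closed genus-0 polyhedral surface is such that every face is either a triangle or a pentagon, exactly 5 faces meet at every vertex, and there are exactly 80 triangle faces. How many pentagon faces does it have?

Let x be the number of pentagons; then F = 80 + x.
Edge–face incidences: 2E = 3·80 + 5·x = 240 + 5x.
Every vertex has degree 5, so 5V = 2E.
Euler: V − E + F = 2 ⇒ (2E)/5 − E + (80 + x) = 2.
Multiply by 10: 2·(2E) − 5·(2E) + 10·(80 + x) = 20, i.e. 800 + 10x − 3·(240 + 5x) = 20.
Collecting terms: −5x + 80 = 20, so −5x = −60, so x = 12.
Then 2E = 240 + 5·12 = 300, so E = 150, V = 2E/5 = 60, F = 80 + 12 = 92.

12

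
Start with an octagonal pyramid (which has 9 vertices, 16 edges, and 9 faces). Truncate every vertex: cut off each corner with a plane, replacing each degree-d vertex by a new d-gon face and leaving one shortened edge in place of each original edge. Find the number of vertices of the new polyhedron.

Truncation replaces each original edge-end by a new vertex, so V′ = 2E = 32.
Each original edge survives, and each old vertex of degree d contributes d new edges; summing degrees gives Σd = 2E, so E′ = E + 2E = 3E = 48.
Each original face survives and each original vertex becomes one new face: F′ = F + V = 18.

32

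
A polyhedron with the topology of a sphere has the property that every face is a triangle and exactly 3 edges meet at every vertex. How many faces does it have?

Each face has 3 edges and each edge borders two faces, so 2E = 3F.
Each vertex has degree 3, so 3V = 2E and hence V = 3F/3.
Euler: V − E + F = 2 ⇒ (3F/3) − (3F/2) + F = 2.
Multiply by 6: (6 − 9 + 6)F = 12, i.e. 3F = 12.
So F = 4, E = 3·4/2 = 6, V = 3·4/3 = 4.

4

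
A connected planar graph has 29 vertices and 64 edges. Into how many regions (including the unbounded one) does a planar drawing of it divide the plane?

37

Euler's formula for a connected plane graph: V − E + F = 2, so F = 2 − 29 + 64 = 37.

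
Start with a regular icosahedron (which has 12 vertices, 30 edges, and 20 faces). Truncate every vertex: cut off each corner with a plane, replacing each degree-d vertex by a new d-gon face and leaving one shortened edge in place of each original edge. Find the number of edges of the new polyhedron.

90

Truncation replaces each original edge-end by a new vertex, so V′ = 2E = 60.
Each original edge survives, and each old vertex of degree d contributes d new edges; summing degrees gives Σd = 2E, so E′ = E + 2E = 3E = 90.
Each original face survives and each original vertex becomes one new face: F′ = F + V = 32.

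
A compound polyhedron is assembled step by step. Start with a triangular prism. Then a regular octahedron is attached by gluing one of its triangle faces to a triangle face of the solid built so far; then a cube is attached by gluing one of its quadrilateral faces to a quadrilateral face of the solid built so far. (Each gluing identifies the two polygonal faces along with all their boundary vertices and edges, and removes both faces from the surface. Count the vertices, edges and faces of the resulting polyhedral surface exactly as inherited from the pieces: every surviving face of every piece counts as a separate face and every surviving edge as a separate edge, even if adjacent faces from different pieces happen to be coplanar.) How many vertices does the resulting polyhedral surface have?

13

A triangular prism: V=6, E=9, F=5.
Attach a regular octahedron (V=6, E=12, F=8) along a 3-gon: merge 3 vertices and 3 edges, delete both glued faces → V=9, E=18, F=11.
Attach a cube (V=8, E=12, F=6) along a 4-gon: merge 4 vertices and 4 edges, delete both glued faces → V=13, E=26, F=15.
Check: V − E + F = 13 − 26 + 15 = 2.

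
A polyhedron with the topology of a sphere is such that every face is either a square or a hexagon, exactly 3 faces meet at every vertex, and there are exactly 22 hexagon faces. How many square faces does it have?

6

Let x be the number of squares; then F = 22 + x.
Edge–face incidences: 2E = 6·22 + 4·x = 132 + 4x.
Every vertex has degree 3, so 3V = 2E.
Euler: V − E + F = 2 ⇒ (2E)/3 − E + (22 + x) = 2.
Multiply by 6: 2·(2E) − 3·(2E) + 6·(22 + x) = 12, i.e. 132 + 6x − (132 + 4x) = 12.
Collecting terms: 2x = 12, so x = 6.
Then 2E = 132 + 4·6 = 156, so E = 78, V = 2E/3 = 52, F = 22 + 6 = 28.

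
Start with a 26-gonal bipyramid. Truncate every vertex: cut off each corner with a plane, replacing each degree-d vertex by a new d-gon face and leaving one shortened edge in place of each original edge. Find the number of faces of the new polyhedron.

80

The base solid has V = 28, E = 78, F = 52.
Truncation replaces each original edge-end by a new vertex, so V′ = 2E = 156.
Each original edge survives, and each old vertex of degree d contributes d new edges; summing degrees gives Σd = 2E, so E′ = E + 2E = 3E = 234.
Each original face survives and each original vertex becomes one new face: F′ = F + V = 80.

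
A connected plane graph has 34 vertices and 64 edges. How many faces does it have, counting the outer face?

Euler's formula for a connected plane graph: V − E + F = 2, so F = 2 − 34 + 64 = 32.

32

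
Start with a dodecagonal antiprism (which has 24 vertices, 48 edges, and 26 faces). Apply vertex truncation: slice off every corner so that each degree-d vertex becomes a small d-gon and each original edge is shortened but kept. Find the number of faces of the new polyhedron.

Truncation replaces each original edge-end by a new vertex, so V′ = 2E = 96.
Each original edge survives, and each old vertex of degree d contributes d new edges; summing degrees gives Σd = 2E, so E′ = E + 2E = 3E = 144.
Each original face survives and each original vertex becomes one new face: F′ = F + V = 50.

50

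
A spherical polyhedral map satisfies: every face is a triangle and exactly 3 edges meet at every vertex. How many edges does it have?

6

Each face has 3 edges and each edge borders two faces, so 2E = 3F.
Each vertex has degree 3, so 3V = 2E and hence V = 3F/3.
Euler: V − E + F = 2 ⇒ (3F/3) − (3F/2) + F = 2.
Multiply by 6: (6 − 9 + 6)F = 12, i.e. 3F = 12.
So F = 4, E = 3·4/2 = 6, V = 3·4/3 = 4.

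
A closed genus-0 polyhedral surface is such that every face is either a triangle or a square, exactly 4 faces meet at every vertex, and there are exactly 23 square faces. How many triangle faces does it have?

8

Let x be the number of triangles; then F = 23 + x.
Edge–face incidences: 2E = 4·23 + 3·x = 92 + 3x.
Every vertex has degree 4, so 4V = 2E.
Euler: V − E + F = 2 ⇒ (2E)/4 − E + (23 + x) = 2.
Multiply by 8: 2·(2E) − 4·(2E) + 8·(23 + x) = 16, i.e. 184 + 8x − 2·(92 + 3x) = 16.
Collecting terms: 2x = 16, so x = 8.
Then 2E = 92 + 3·8 = 116, so E = 58, V = 2E/4 = 29, F = 23 + 8 = 31.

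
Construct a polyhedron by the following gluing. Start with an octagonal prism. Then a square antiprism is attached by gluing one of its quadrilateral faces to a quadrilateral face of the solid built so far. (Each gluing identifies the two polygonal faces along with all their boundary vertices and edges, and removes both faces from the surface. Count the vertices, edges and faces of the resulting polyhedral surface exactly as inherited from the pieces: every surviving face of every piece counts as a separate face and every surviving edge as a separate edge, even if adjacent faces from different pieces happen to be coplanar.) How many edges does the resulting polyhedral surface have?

An octagonal prism: V=16, E=24, F=10.
Attach a square antiprism (V=8, E=16, F=10) along a 4-gon: merge 4 vertices and 4 edges, delete both glued faces → V=20, E=36, F=18.
Check: V − E + F = 20 − 36 + 18 = 2.

36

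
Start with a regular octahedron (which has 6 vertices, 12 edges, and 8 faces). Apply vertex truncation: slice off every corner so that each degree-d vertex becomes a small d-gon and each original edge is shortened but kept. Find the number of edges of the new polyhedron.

Truncation replaces each original edge-end by a new vertex, so V′ = 2E = 24.
Each original edge survives, and each old vertex of degree d contributes d new edges; summing degrees gives Σd = 2E, so E′ = E + 2E = 3E = 36.
Each original face survives and each original vertex becomes one new face: F′ = F + V = 14.

36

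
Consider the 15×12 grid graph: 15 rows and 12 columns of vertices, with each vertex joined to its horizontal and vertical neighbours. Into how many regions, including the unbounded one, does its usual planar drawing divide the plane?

155

The grid has V = 15·12 = 180 vertices and E = 15·11 + 12·14 = 333 edges.
F = 2 − V + E = 2 − 180 + 333 = 155.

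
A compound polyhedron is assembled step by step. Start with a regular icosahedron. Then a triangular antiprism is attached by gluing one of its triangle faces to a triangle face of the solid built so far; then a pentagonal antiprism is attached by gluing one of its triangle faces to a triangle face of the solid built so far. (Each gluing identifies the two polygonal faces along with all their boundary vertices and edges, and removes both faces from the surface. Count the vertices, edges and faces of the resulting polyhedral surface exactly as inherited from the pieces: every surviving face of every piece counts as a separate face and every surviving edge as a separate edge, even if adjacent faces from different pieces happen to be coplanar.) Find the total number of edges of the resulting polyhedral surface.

56

A regular icosahedron: V=12, E=30, F=20.
Attach a triangular antiprism (V=6, E=12, F=8) along a 3-gon: merge 3 vertices and 3 edges, delete both glued faces → V=15, E=39, F=26.
Attach a pentagonal antiprism (V=10, E=20, F=12) along a 3-gon: merge 3 vertices and 3 edges, delete both glued faces → V=22, E=56, F=36.
Check: V − E + F = 22 − 56 + 36 = 2.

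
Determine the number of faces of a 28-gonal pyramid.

29

A pyramid on an n-gon base has one n-gon and n triangles: V = 28 + 1 = 29, E = 2·28 = 56, F = 28 + 1 = 29.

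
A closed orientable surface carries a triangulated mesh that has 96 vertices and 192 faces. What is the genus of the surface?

Every face is a triangle, so 2E = 3·192 = 576, giving E = 288.
χ = V − E + F = 96 − 288 + 192 = 0.
For a closed orientable surface χ = 2 − 2g, so g = (2 − (0))/2 = 1.

1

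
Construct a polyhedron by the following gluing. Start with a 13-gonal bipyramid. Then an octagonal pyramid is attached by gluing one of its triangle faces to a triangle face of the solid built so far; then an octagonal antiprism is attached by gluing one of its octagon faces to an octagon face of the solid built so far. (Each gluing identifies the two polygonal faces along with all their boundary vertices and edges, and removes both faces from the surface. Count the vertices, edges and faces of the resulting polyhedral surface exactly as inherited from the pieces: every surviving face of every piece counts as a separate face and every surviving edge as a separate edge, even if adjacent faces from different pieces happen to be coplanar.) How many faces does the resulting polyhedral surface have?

49

A 13-gonal bipyramid: V=15, E=39, F=26.
Attach an octagonal pyramid (V=9, E=16, F=9) along a 3-gon: merge 3 vertices and 3 edges, delete both glued faces → V=21, E=52, F=33.
Attach an octagonal antiprism (V=16, E=32, F=18) along an 8-gon: merge 8 vertices and 8 edges, delete both glued faces → V=29, E=76, F=49.
Check: V − E + F = 29 − 76 + 49 = 2.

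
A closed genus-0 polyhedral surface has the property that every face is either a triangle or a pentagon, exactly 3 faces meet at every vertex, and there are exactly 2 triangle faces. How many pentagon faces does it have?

6

Let x be the number of pentagons; then F = 2 + x.
Edge–face incidences: 2E = 3·2 + 5·x = 6 + 5x.
Every vertex has degree 3, so 3V = 2E.
Euler: V − E + F = 2 ⇒ (2E)/3 − E + (2 + x) = 2.
Multiply by 6: 2·(2E) − 3·(2E) + 6·(2 + x) = 12, i.e. 12 + 6x − (6 + 5x) = 12.
Collecting terms: x + 6 = 12, so x = 6.
Then 2E = 6 + 5·6 = 36, so E = 18, V = 2E/3 = 12, F = 2 + 6 = 8.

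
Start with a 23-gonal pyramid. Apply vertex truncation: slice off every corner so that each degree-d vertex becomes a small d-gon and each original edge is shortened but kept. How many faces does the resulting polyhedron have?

48

The base solid has V = 24, E = 46, F = 24.
Truncation replaces each original edge-end by a new vertex, so V′ = 2E = 92.
Each original edge survives, and each old vertex of degree d contributes d new edges; summing degrees gives Σd = 2E, so E′ = E + 2E = 3E = 138.
Each original face survives and each original vertex becomes one new face: F′ = F + V = 48.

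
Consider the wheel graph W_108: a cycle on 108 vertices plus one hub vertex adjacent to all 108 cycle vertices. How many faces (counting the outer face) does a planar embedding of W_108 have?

109

W_108 has V = 108 + 1 = 109 vertices and E = 2·108 = 216 edges.
By Euler's formula F = 2 − V + E = 2 − 109 + 216 = 109.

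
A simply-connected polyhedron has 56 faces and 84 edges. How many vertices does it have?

30

Here V − E + F = 2.
V = 2 + E − F = 2 + 84 − 56 = 30.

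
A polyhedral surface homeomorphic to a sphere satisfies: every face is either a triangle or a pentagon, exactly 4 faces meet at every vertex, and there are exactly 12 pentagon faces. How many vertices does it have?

Let x be the number of triangles; then F = 12 + x.
Edge–face incidences: 2E = 5·12 + 3·x = 60 + 3x.
Every vertex has degree 4, so 4V = 2E.
Euler: V − E + F = 2 ⇒ (2E)/4 − E + (12 + x) = 2.
Multiply by 8: 2·(2E) − 4·(2E) + 8·(12 + x) = 16, i.e. 96 + 8x − 2·(60 + 3x) = 16.
Collecting terms: 2x − 24 = 16, so 2x = 40, so x = 20.
Then 2E = 60 + 3·20 = 120, so E = 60, V = 2E/4 = 30, F = 12 + 20 = 32.

30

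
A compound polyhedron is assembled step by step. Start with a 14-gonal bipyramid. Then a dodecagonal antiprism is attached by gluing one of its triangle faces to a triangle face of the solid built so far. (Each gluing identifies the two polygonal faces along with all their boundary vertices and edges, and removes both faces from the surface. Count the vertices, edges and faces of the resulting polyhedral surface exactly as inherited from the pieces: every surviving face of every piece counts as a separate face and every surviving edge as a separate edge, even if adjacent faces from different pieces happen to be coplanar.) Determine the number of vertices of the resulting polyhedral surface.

37

A 14-gonal bipyramid: V=16, E=42, F=28.
Attach a dodecagonal antiprism (V=24, E=48, F=26) along a 3-gon: merge 3 vertices and 3 edges, delete both glued faces → V=37, E=87, F=52.
Check: V − E + F = 37 − 87 + 52 = 2.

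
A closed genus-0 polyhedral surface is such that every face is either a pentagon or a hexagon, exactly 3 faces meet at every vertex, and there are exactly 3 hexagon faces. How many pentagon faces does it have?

Let x be the number of pentagons; then F = 3 + x.
Edge–face incidences: 2E = 6·3 + 5·x = 18 + 5x.
Every vertex has degree 3, so 3V = 2E.
Euler: V − E + F = 2 ⇒ (2E)/3 − E + (3 + x) = 2.
Multiply by 6: 2·(2E) − 3·(2E) + 6·(3 + x) = 12, i.e. 18 + 6x − (18 + 5x) = 12.
Collecting terms: x = 12.
Then 2E = 18 + 5·12 = 78, so E = 39, V = 2E/3 = 26, F = 3 + 12 = 15.

12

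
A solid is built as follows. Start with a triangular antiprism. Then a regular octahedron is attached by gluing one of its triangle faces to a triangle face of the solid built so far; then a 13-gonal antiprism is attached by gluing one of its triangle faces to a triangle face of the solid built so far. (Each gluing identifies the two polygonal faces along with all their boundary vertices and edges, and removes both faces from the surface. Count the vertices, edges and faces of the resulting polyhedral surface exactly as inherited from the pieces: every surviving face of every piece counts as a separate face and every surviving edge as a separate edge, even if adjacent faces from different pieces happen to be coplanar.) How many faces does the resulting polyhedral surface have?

40

A triangular antiprism: V=6, E=12, F=8.
Attach a regular octahedron (V=6, E=12, F=8) along a 3-gon: merge 3 vertices and 3 edges, delete both glued faces → V=9, E=21, F=14.
Attach a 13-gonal antiprism (V=26, E=52, F=28) along a 3-gon: merge 3 vertices and 3 edges, delete both glued faces → V=32, E=70, F=40.
Check: V − E + F = 32 − 70 + 40 = 2.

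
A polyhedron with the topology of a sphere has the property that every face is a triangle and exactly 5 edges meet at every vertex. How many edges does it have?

Each face has 3 edges and each edge borders two faces, so 2E = 3F.
Each vertex has degree 5, so 5V = 2E and hence V = 3F/5.
Euler: V − E + F = 2 ⇒ (3F/5) − (3F/2) + F = 2.
Multiply by 10: (6 − 15 + 10)F = 20, i.e. 1F = 20.
So F = 20, E = 3·20/2 = 30, V = 3·20/5 = 12.

30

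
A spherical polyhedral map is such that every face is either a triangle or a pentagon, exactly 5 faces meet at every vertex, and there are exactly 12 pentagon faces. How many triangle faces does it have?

Let x be the number of triangles; then F = 12 + x.
Edge–face incidences: 2E = 5·12 + 3·x = 60 + 3x.
Every vertex has degree 5, so 5V = 2E.
Euler: V − E + F = 2 ⇒ (2E)/5 − E + (12 + x) = 2.
Multiply by 10: 2·(2E) − 5·(2E) + 10·(12 + x) = 20, i.e. 120 + 10x − 3·(60 + 3x) = 20.
Collecting terms: x − 60 = 20, so x = 80.
Then 2E = 60 + 3·80 = 300, so E = 150, V = 2E/5 = 60, F = 12 + 80 = 92.

80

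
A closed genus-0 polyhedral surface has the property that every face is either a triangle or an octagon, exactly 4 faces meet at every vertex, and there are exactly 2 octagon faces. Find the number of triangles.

Let x be the number of triangles; then F = 2 + x.
Edge–face incidences: 2E = 8·2 + 3·x = 16 + 3x.
Every vertex has degree 4, so 4V = 2E.
Euler: V − E + F = 2 ⇒ (2E)/4 − E + (2 + x) = 2.
Multiply by 8: 2·(2E) − 4·(2E) + 8·(2 + x) = 16, i.e. 16 + 8x − 2·(16 + 3x) = 16.
Collecting terms: 2x − 16 = 16, so 2x = 32, so x = 16.
Then 2E = 16 + 3·16 = 64, so E = 32, V = 2E/4 = 16, F = 2 + 16 = 18.

16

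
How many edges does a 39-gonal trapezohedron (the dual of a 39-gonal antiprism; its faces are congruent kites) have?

156

The n-trapezohedron (dual of the n-antiprism) has V = 2·39 + 2 = 80, E = 4·39 = 156, F = 2·39 = 78.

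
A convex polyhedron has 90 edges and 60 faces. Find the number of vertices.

32

Here V − E + F = 2.
V = 2 + E − F = 2 + 90 − 60 = 32.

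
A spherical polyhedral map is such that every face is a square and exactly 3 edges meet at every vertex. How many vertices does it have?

Each face has 4 edges and each edge borders two faces, so 2E = 4F.
Each vertex has degree 3, so 3V = 2E and hence V = 4F/3.
Euler: V − E + F = 2 ⇒ (4F/3) − (4F/2) + F = 2.
Multiply by 6: (8 − 12 + 6)F = 12, i.e. 2F = 12.
So F = 6, E = 4·6/2 = 12, V = 4·6/3 = 8.

8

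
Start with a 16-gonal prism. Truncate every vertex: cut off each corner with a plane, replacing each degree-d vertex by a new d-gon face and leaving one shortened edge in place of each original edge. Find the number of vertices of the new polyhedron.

The base solid has V = 32, E = 48, F = 18.
Truncation replaces each original edge-end by a new vertex, so V′ = 2E = 96.
Each original edge survives, and each old vertex of degree d contributes d new edges; summing degrees gives Σd = 2E, so E′ = E + 2E = 3E = 144.
Each original face survives and each original vertex becomes one new face: F′ = F + V = 50.

96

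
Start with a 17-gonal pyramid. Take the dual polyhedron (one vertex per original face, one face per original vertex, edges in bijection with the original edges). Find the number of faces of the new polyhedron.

18

The base solid has V = 18, E = 34, F = 18.
The dual swaps V and F and preserves E: V′ = F = 18, E′ = E = 34, F′ = V = 18.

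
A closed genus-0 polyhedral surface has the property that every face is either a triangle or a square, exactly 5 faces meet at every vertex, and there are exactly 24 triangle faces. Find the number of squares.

2

Let x be the number of squares; then F = 24 + x.
Edge–face incidences: 2E = 3·24 + 4·x = 72 + 4x.
Every vertex has degree 5, so 5V = 2E.
Euler: V − E + F = 2 ⇒ (2E)/5 − E + (24 + x) = 2.
Multiply by 10: 2·(2E) − 5·(2E) + 10·(24 + x) = 20, i.e. 240 + 10x − 3·(72 + 4x) = 20.
Collecting terms: −2x + 24 = 20, so −2x = −4, so x = 2.
Then 2E = 72 + 4·2 = 80, so E = 40, V = 2E/5 = 16, F = 24 + 2 = 26.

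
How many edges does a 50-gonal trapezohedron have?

The n-trapezohedron (dual of the n-antiprism) has V = 2·50 + 2 = 102, E = 4·50 = 200, F = 2·50 = 100.
Check: V − E + F = 102 − 200 + 100 = 2.

200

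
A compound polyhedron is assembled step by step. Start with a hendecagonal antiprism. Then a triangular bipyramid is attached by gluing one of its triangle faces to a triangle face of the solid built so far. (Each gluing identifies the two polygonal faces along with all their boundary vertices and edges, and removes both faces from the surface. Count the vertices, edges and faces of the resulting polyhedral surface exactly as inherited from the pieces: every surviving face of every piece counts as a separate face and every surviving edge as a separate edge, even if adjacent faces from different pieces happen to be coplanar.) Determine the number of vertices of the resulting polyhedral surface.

A hendecagonal antiprism: V=22, E=44, F=24.
Attach a triangular bipyramid (V=5, E=9, F=6) along a 3-gon: merge 3 vertices and 3 edges, delete both glued faces → V=24, E=50, F=28.
Check: V − E + F = 24 − 50 + 28 = 2.

24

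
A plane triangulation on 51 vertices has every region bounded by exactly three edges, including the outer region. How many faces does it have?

In a plane triangulation 3F = 2E and V − E + F = 2, so F = 2V − 4 = 2·51 − 4 = 98.

98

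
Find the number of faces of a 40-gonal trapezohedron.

80

The n-trapezohedron (dual of the n-antiprism) has V = 2·40 + 2 = 82, E = 4·40 = 160, F = 2·40 = 80.
Check: V − E + F = 82 − 160 + 80 = 2.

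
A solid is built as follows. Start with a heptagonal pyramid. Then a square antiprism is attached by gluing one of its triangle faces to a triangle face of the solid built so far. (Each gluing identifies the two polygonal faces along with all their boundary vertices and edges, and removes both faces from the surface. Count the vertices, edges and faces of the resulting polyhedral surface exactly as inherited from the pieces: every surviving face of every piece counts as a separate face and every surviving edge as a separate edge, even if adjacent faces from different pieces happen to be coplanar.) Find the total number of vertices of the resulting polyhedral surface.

A heptagonal pyramid: V=8, E=14, F=8.
Attach a square antiprism (V=8, E=16, F=10) along a 3-gon: merge 3 vertices and 3 edges, delete both glued faces → V=13, E=27, F=16.
Check: V − E + F = 13 − 27 + 16 = 2.

13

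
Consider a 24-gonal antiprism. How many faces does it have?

An antiprism on an n-gon has two n-gon caps and 2n triangles: V = 2·24 = 48, E = 4·24 = 96, F = 2·24 + 2 = 50.
Check: V − E + F = 48 − 96 + 50 = 2.

50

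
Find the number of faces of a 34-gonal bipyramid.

68

A bipyramid over an n-gon has 2n triangular faces and n + 2 vertices: V = 34 + 2 = 36, E = 3·34 = 102, F = 2·34 = 68.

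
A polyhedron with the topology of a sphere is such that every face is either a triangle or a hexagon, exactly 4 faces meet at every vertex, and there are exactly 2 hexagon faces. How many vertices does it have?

12

Let x be the number of triangles; then F = 2 + x.
Edge–face incidences: 2E = 6·2 + 3·x = 12 + 3x.
Every vertex has degree 4, so 4V = 2E.
Euler: V − E + F = 2 ⇒ (2E)/4 − E + (2 + x) = 2.
Multiply by 8: 2·(2E) − 4·(2E) + 8·(2 + x) = 16, i.e. 16 + 8x − 2·(12 + 3x) = 16.
Collecting terms: 2x − 8 = 16, so 2x = 24, so x = 12.
Then 2E = 12 + 3·12 = 48, so E = 24, V = 2E/4 = 12, F = 2 + 12 = 14.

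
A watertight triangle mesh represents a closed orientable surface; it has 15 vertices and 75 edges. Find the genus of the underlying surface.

Every face is a triangle and each edge borders two faces, so 3F = 2·75, giving F = 50.
χ = V − E + F = 15 − 75 + 50 = -10.
For a closed orientable surface χ = 2 − 2g, so g = (2 − (-10))/2 = 6.

6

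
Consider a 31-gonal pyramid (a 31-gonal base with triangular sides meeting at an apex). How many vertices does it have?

32

A pyramid on an n-gon base has one n-gon and n triangles: V = 31 + 1 = 32, E = 2·31 = 62, F = 31 + 1 = 32.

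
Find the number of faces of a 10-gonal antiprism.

An antiprism on an n-gon has two n-gon caps and 2n triangles: V = 2·10 = 20, E = 4·10 = 40, F = 2·10 + 2 = 22.
Check: V − E + F = 20 − 40 + 22 = 2.

22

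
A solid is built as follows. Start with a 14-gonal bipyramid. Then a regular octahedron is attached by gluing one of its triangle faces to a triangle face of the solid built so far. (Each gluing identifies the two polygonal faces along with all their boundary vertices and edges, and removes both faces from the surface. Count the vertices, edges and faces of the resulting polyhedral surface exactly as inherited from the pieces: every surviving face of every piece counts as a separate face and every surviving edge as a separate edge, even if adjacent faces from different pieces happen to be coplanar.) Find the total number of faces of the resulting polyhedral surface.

A 14-gonal bipyramid: V=16, E=42, F=28.
Attach a regular octahedron (V=6, E=12, F=8) along a 3-gon: merge 3 vertices and 3 edges, delete both glued faces → V=19, E=51, F=34.
Check: V − E + F = 19 − 51 + 34 = 2.

34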